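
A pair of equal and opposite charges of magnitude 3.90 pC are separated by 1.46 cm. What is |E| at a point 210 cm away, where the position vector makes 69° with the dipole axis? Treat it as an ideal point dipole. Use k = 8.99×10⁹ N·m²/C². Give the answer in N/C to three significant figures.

Dipole moment p = qd = (3.90×10⁻¹² C)(0.0146 m) = 5.694×10⁻¹⁴ C·m.
At angle θ the dipole field magnitude is E = (kp/r³)·√(1 + 3cos²θ).
kp/r³ = (8.99×10⁹)(5.694×10⁻¹⁴) / (2.10)³ = 5.527×10⁻⁵ N/C.
√(1 + 3cos²69°) = √(1 + 3·0.1284) = √1.3853 ≈ 1.1770.
E ≈ 5.527×10⁻⁵ × 1.177 = 6.506×10⁻⁵ N/C.

E ≈ 6.51×10⁻⁵ N/C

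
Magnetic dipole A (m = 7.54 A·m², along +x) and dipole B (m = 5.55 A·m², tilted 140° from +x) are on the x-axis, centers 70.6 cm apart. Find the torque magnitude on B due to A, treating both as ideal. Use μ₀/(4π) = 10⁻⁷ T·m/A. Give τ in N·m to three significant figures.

τ ≈ 1.53×10⁻⁵ N·m

Dipole B is on the axis of dipole A, so B₁ there is axial: B₁ = (μ₀/4π)·2m₁/r³ along +x.
B₁ = 2(10⁻⁷)(7.54)/(0.706)³ = 4.285×10⁻⁶ T.
τ = m₂ B₁ sinθ.
τ = (5.55)(4.285×10⁻⁶)·sin140° = 1.529×10⁻⁵ N·m.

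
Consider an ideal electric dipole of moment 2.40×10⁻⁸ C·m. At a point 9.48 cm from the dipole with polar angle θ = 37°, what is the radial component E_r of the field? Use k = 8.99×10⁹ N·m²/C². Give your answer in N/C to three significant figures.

E_r ≈ 4.05×10⁵ N/C

For a dipole, E_r = (2kp cosθ)/r³.
kp/r³ = (8.99×10⁹)(2.40×10⁻⁸)/(0.0948)³ = 2.532×10⁵ N/C.
E_r = 2·2.532×10⁵·cos37° = 4.045×10⁵ N/C.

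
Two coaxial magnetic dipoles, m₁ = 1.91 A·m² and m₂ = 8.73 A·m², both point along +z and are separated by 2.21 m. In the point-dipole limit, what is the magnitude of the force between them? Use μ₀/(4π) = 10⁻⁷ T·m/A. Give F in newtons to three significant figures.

F ≈ 4.19×10⁻⁷ N

On-axis B of dipole 1: B = (μ₀/4π)·2m₁/r³. Force on dipole 2: F = m₂·dB/dr.
dB/dr = −(μ₀/4π)·6m₁/r⁴, so |F| = (μ₀/4π)·6m₁m₂/r⁴.
F = 6(10⁻⁷)(1.91)(8.73)/(2.21)⁴ = 4.194×10⁻⁷ N.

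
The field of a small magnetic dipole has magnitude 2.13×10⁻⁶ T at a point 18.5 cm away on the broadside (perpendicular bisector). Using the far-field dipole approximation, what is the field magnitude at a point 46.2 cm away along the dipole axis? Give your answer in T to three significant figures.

Dipole fields scale as 1/r³ in the far field.
The axial field is twice the equatorial field at the same r, so the geometry factor is 2/1.
B₂ = B₁ · (2/1) · (r₁/r₂)³ = 2.13×10⁻⁶ · 2 · (18.5/46.2)³.
(r₁/r₂)³ = (0.4004)³ = 0.06421.
B₂ ≈ 2.735×10⁻⁷ T.

B ≈ 2.74×10⁻⁷ T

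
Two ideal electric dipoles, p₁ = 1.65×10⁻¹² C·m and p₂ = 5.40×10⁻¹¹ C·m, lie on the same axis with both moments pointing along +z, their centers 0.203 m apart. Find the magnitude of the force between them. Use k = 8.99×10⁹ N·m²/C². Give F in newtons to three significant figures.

On-axis field of dipole 1 at distance r: E = 2kp₁/r³. Force on dipole 2 is F = p₂·dE/dr (gradient along axis).
dE/dr = −6kp₁/r⁴, so |F| = 6kp₁p₂/r⁴ (attractive for aligned moments).
F = 6(8.99×10⁹)(1.65×10⁻¹²)(5.40×10⁻¹¹)/(0.203)⁴ = 2.830×10⁻⁹ N.

F ≈ 2.83×10⁻⁹ N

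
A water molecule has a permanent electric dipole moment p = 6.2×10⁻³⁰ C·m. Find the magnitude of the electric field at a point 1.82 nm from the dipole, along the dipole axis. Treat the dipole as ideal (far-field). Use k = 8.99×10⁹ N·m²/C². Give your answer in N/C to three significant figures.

On the dipole axis E = 2kp/r³.
E = 2·(8.99×10⁹)(6.20×10⁻³⁰) / (1.82×10⁻⁹)³ = 1.849×10⁷ N/C.

E ≈ 1.85×10⁷ N/C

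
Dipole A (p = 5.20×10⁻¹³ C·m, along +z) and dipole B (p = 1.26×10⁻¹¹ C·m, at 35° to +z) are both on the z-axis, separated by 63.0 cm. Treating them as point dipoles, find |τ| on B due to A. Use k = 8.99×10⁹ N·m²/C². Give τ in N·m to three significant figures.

τ ≈ 2.70×10⁻¹³ N·m

The second dipole sits on the axis of the first, so the field there is axial: E₁ = 2kp₁/r³ along +z.
E₁ = 2(8.99×10⁹)(5.20×10⁻¹³)/(0.630)³ = 0.03739 N/C.
Torque on the second dipole: τ = p₂ E₁ sinθ.
τ = (1.26×10⁻¹¹)(0.03739)·sin35° = 2.702×10⁻¹³ N·m.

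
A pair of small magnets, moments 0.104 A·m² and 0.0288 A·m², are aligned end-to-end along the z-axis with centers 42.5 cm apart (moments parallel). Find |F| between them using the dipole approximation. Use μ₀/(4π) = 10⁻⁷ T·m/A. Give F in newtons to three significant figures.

F ≈ 5.51×10⁻⁸ N

On-axis B of dipole 1: B = (μ₀/4π)·2m₁/r³. Force on dipole 2: F = m₂·dB/dr.
dB/dr = −(μ₀/4π)·6m₁/r⁴, so |F| = (μ₀/4π)·6m₁m₂/r⁴.
F = 6(10⁻⁷)(0.104)(0.0288)/(0.425)⁴ = 5.508×10⁻⁸ N.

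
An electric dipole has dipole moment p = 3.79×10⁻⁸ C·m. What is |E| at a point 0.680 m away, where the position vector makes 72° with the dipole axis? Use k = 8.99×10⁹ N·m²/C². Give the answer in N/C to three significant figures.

At angle θ the dipole field magnitude is E = (kp/r³)·√(1 + 3cos²θ).
kp/r³ = (8.99×10⁹)(3.79×10⁻⁸) / (0.680)³ = 1084 N/C.
√(1 + 3cos²72°) = √(1 + 3·0.0955) = √1.2865 ≈ 1.1342.
E ≈ 1084 × 1.134 = 1229 N/C.

E ≈ 1230 N/C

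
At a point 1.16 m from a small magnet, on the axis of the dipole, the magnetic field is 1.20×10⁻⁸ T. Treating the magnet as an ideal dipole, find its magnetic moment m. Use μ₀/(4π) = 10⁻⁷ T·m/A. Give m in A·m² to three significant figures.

m ≈ 0.0937 A·m²

On axis B = (μ₀/4π)·2m/r³, so m = Br³·4π/(μ₀·2).
m = (1.20×10⁻⁸)·(1.16)³ / (2·10⁻⁷) = 0.09365 A·m².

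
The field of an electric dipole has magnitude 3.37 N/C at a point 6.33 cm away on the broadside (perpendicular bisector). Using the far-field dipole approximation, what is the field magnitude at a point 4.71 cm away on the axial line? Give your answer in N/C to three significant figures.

E ≈ 16.4 N/C

Dipole fields scale as 1/r³ in the far field.
The axial field is twice the equatorial field at the same r, so the geometry factor is 2/1.
E₂ = E₁ · (2/1) · (r₁/r₂)³ = 3.37 · 2 · (6.33/4.71)³.
(r₁/r₂)³ = (1.344)³ = 2.427.
E₂ ≈ 16.36 N/C.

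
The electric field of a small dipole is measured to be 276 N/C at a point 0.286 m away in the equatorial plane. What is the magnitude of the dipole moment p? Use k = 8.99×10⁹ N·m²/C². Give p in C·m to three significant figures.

In the equatorial plane E = kp/r³, so p = Er³/(k).
p = (276)·(0.286)³ / (8.99×10⁹) = 7.182×10⁻¹⁰ C·m.

p ≈ 7.18×10⁻¹⁰ C·m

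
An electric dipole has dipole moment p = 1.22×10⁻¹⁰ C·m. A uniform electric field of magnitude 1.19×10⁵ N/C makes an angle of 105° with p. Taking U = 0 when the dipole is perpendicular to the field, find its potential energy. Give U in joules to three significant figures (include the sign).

U ≈ 3.76×10⁻⁶ J

U = −p·E = −pE cosθ.
U = −(1.22×10⁻¹⁰)(1.19×10⁵)·cos105° = 3.758×10⁻⁶ J.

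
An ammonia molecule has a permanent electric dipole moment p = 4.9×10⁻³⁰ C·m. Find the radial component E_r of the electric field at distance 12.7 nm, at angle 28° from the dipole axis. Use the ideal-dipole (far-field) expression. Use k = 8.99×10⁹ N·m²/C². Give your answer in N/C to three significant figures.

E_r ≈ 3.80×10⁴ N/C

For a dipole, E_r = (2kp cosθ)/r³.
kp/r³ = (8.99×10⁹)(4.90×10⁻³⁰)/(1.27×10⁻⁸)³ = 2.151×10⁴ N/C.
E_r = 2·2.151×10⁴·cos28° = 3.798×10⁴ N/C.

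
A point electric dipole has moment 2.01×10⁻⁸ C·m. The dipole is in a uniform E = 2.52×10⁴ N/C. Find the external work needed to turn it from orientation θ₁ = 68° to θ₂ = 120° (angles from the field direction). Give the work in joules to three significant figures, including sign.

W ≈ 4.43×10⁻⁴ J

W_ext = ΔU = U(θ₂) − U(θ₁) = −pE cosθ₂ − (−pE cosθ₁) = pE(cosθ₁ − cosθ₂).
W = (2.01×10⁻⁸)(2.52×10⁴)·(cos68° − cos120°) = (5.065×10⁻⁴)·(+0.8746) = 4.430×10⁻⁴ J.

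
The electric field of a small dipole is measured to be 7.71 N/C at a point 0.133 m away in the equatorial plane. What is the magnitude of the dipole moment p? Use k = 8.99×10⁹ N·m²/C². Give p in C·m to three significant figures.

In the equatorial plane E = kp/r³, so p = Er³/(k).
p = (7.71)·(0.133)³ / (8.99×10⁹) = 2.018×10⁻¹² C·m.

p ≈ 2.02×10⁻¹² C·m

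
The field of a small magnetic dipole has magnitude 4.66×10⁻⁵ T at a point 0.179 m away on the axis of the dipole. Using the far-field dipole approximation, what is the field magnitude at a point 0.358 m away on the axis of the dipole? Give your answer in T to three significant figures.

B ≈ 5.82×10⁻⁶ T

Dipole fields scale as 1/r³ in the far field; the geometry is the same at both points.
B₂ = B₁ · (r₁/r₂)³ = 4.66×10⁻⁵ · (0.179/0.358)³.
(r₁/r₂)³ = (0.5)³ = 0.125.
B₂ ≈ 5.825×10⁻⁶ T.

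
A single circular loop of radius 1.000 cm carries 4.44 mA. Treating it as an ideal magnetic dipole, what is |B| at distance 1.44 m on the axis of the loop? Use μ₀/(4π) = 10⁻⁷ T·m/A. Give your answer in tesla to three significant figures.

B ≈ 9.34×10⁻¹⁴ T

Magnetic moment m = IA = Iπa² = (0.00444)·π·(0.0100)² = 1.395×10⁻⁶ A·m².
On axis B = (μ₀/4π)·2m/r³.
B = 2·(10⁻⁷)·(1.395×10⁻⁶) / (1.44)³ = 9.344×10⁻¹⁴ T.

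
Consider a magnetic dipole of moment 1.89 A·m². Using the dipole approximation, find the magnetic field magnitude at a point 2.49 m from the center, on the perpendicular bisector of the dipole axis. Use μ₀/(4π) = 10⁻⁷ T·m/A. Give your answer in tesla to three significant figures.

In the equatorial plane B = (μ₀/4π)·m/r³ (half the axial value).
B = (10⁻⁷)·(1.89) / (2.49)³ = 1.224×10⁻⁸ T.

B ≈ 1.22×10⁻⁸ T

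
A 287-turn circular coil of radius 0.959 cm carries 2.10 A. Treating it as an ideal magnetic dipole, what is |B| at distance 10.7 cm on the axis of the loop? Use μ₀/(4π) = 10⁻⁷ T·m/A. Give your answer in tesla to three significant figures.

B ≈ 2.84×10⁻⁵ T

m = NIA = NIπa² = 287·(2.10)·π·(0.00959)² = 0.1741 A·m².
On axis B = (μ₀/4π)·2m/r³.
B = 2·(10⁻⁷)·(0.1741) / (0.107)³ = 2.842×10⁻⁵ T.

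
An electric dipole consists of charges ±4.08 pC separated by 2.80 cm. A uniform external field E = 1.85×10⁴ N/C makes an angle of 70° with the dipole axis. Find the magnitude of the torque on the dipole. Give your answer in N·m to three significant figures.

Dipole moment p = qd = (4.08×10⁻¹² C)(0.0280 m) = 1.142×10⁻¹³ C·m.
Torque on an electric dipole: τ = pE sinθ.
τ = (1.142×10⁻¹³)(1.85×10⁴)·sin70° = 1.985×10⁻⁹ N·m.

τ ≈ 1.99×10⁻⁹ N·m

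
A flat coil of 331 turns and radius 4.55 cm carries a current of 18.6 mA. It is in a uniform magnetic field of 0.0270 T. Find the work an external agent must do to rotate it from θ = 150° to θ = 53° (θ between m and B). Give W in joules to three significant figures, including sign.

W ≈ -0.00159 J

m = NIA = NIπa² = 331·(0.0186)·π·(0.0455)² = 0.04004 A·m².
W_ext = ΔU = −mB cosθ₂ + mB cosθ₁ = mB(cosθ₁ − cosθ₂).
W = (0.04004)(0.0270)·(cos150° − cos53°) = (0.001081)·(-1.4678) = -0.001587 J.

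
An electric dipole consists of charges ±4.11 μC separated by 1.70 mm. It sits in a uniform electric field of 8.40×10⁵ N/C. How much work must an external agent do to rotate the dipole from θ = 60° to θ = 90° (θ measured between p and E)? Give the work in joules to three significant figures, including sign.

W ≈ 0.00293 J

Dipole moment p = qd = (4.11×10⁻⁶ C)(0.00170 m) = 6.987×10⁻⁹ C·m.
W_ext = ΔU = U(θ₂) − U(θ₁) = −pE cosθ₂ − (−pE cosθ₁) = pE(cosθ₁ − cosθ₂).
W = (6.987×10⁻⁹)(8.40×10⁵)·(cos60° − cos90°) = (0.005869)·(+0.5000) = 0.002935 J.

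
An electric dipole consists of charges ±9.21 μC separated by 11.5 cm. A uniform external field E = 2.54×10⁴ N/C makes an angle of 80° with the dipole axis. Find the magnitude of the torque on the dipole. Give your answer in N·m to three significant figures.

Dipole moment p = qd = (9.21×10⁻⁶ C)(0.115 m) = 1.059×10⁻⁶ C·m.
Torque on an electric dipole: τ = pE sinθ.
τ = (1.059×10⁻⁶)(2.54×10⁴)·sin80° = 0.02649 N·m.

τ ≈ 0.0265 N·m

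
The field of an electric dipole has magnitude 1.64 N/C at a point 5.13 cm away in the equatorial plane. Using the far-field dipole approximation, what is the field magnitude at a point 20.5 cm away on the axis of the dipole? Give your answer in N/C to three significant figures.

Dipole fields scale as 1/r³ in the far field.
The axial field is twice the equatorial field at the same r, so the geometry factor is 2/1.
E₂ = E₁ · (2/1) · (r₁/r₂)³ = 1.64 · 2 · (5.13/20.5)³.
(r₁/r₂)³ = (0.2502)³ = 0.01567.
E₂ ≈ 0.05140 N/C.

E ≈ 0.0514 N/C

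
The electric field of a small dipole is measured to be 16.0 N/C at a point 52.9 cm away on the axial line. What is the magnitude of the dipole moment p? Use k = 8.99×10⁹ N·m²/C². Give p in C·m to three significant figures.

p ≈ 1.32×10⁻¹⁰ C·m

On axis E = 2kp/r³, so p = Er³/(2k).
p = (16.0)·(0.529)³ / (2·8.99×10⁹) = 1.317×10⁻¹⁰ C·m.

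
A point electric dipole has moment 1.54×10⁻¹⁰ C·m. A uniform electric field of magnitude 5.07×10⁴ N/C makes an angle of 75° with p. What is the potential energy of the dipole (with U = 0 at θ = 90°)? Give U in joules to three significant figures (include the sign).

U ≈ -2.02×10⁻⁶ J

U = −p·E = −pE cosθ.
U = −(1.54×10⁻¹⁰)(5.07×10⁴)·cos75° = -2.021×10⁻⁶ J.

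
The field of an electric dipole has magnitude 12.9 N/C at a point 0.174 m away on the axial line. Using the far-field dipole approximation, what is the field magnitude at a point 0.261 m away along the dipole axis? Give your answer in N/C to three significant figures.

Dipole fields scale as 1/r³ in the far field; the geometry is the same at both points.
E₂ = E₁ · (r₁/r₂)³ = 12.9 · (0.174/0.261)³.
(r₁/r₂)³ = (0.6667)³ = 0.2963.
E₂ ≈ 3.822 N/C.

E ≈ 3.82 N/C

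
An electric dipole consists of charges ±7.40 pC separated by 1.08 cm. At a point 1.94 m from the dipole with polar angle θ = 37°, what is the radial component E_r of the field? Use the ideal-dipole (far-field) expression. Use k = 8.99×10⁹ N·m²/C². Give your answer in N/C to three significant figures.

E_r ≈ 1.57×10⁻⁴ N/C

Dipole moment p = qd = (7.40×10⁻¹² C)(0.0108 m) = 7.992×10⁻¹⁴ C·m.
For a dipole, E_r = (2kp cosθ)/r³.
kp/r³ = (8.99×10⁹)(7.992×10⁻¹⁴)/(1.94)³ = 9.840×10⁻⁵ N/C.
E_r = 2·9.840×10⁻⁵·cos37° = 1.572×10⁻⁴ N/C.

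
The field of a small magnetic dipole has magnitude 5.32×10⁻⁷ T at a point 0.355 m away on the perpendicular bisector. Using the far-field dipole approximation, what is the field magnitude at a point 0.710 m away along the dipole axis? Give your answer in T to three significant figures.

Dipole fields scale as 1/r³ in the far field.
The axial field is twice the equatorial field at the same r, so the geometry factor is 2/1.
B₂ = B₁ · (2/1) · (r₁/r₂)³ = 5.32×10⁻⁷ · 2 · (0.355/0.710)³.
(r₁/r₂)³ = (0.5)³ = 0.125.
B₂ ≈ 1.330×10⁻⁷ T.

B ≈ 1.33×10⁻⁷ T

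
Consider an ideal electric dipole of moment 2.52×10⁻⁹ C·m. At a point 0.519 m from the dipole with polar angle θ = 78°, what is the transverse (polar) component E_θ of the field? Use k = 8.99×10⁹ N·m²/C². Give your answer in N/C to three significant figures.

For a dipole, E_θ = (kp sinθ)/r³.
kp/r³ = (8.99×10⁹)(2.52×10⁻⁹)/(0.519)³ = 162.1 N/C.
E_θ = 162.1·sin78° = 158.5 N/C.

E_θ ≈ 159 N/C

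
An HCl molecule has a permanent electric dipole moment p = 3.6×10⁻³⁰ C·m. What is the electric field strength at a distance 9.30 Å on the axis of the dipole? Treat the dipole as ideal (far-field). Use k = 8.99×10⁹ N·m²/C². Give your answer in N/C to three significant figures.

E ≈ 8.05×10⁷ N/C

On the dipole axis E = 2kp/r³.
E = 2·(8.99×10⁹)(3.60×10⁻³⁰) / (9.30×10⁻¹⁰)³ = 8.047×10⁷ N/C.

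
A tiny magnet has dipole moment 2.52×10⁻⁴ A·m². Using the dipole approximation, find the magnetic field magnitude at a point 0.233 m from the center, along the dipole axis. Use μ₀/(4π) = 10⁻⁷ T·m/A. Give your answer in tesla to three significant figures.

On axis B = (μ₀/4π)·2m/r³.
B = 2·(10⁻⁷)·(2.52×10⁻⁴) / (0.233)³ = 3.984×10⁻⁹ T.

B ≈ 3.98×10⁻⁹ T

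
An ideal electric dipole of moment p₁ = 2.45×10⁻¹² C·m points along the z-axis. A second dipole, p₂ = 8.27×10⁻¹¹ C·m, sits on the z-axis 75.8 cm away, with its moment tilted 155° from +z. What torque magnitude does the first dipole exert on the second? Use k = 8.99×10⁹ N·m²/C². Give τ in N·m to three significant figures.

The second dipole sits on the axis of the first, so the field there is axial: E₁ = 2kp₁/r³ along +z.
E₁ = 2(8.99×10⁹)(2.45×10⁻¹²)/(0.758)³ = 0.1011 N/C.
Torque on the second dipole: τ = p₂ E₁ sinθ.
τ = (8.27×10⁻¹¹)(0.1011)·sin155° = 3.535×10⁻¹² N·m.

τ ≈ 3.54×10⁻¹² N·m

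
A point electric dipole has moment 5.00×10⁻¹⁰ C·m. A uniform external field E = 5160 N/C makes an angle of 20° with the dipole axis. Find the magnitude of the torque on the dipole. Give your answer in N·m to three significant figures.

τ ≈ 8.82×10⁻⁷ N·m

Torque on an electric dipole: τ = pE sinθ.
τ = (5.00×10⁻¹⁰)(5160)·sin20° = 8.824×10⁻⁷ N·m.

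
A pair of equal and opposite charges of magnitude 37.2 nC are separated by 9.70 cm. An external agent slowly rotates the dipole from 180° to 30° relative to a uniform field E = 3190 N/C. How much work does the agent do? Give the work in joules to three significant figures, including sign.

Dipole moment p = qd = (3.72×10⁻⁸ C)(0.0970 m) = 3.608×10⁻⁹ C·m.
W_ext = ΔU = U(θ₂) − U(θ₁) = −pE cosθ₂ − (−pE cosθ₁) = pE(cosθ₁ − cosθ₂).
W = (3.608×10⁻⁹)(3190)·(cos180° − cos30°) = (1.151×10⁻⁵)·(-1.8660) = -2.148×10⁻⁵ J.

W ≈ -2.15×10⁻⁵ J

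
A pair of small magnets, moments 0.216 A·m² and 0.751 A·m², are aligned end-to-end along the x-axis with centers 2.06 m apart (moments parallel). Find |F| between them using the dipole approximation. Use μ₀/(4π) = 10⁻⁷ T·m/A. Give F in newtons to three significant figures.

F ≈ 5.40×10⁻⁹ N

On-axis B of dipole 1: B = (μ₀/4π)·2m₁/r³. Force on dipole 2: F = m₂·dB/dr.
dB/dr = −(μ₀/4π)·6m₁/r⁴, so |F| = (μ₀/4π)·6m₁m₂/r⁴.
F = 6(10⁻⁷)(0.216)(0.751)/(2.06)⁴ = 5.405×10⁻⁹ N.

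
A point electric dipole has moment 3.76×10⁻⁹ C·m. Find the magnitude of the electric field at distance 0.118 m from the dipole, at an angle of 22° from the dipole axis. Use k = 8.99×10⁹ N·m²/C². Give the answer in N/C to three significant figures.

At angle θ the dipole field magnitude is E = (kp/r³)·√(1 + 3cos²θ).
kp/r³ = (8.99×10⁹)(3.76×10⁻⁹) / (0.118)³ = 2.057×10⁴ N/C.
√(1 + 3cos²22°) = √(1 + 3·0.8597) = √3.5790 ≈ 1.8918.
E ≈ 2.057×10⁴ × 1.892 = 3.892×10⁴ N/C.

E ≈ 3.89×10⁴ N/C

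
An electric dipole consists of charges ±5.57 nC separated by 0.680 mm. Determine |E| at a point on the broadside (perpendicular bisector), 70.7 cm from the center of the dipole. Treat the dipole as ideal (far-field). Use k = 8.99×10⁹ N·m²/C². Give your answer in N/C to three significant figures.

E ≈ 0.0964 N/C

Dipole moment p = qd = (5.57×10⁻⁹ C)(6.80×10⁻⁴ m) = 3.788×10⁻¹² C·m.
On the perpendicular bisector E = kp/r³ (half the axial value at the same distance).
E = (8.99×10⁹)(3.788×10⁻¹²) / (0.707)³ = 0.09636 N/C.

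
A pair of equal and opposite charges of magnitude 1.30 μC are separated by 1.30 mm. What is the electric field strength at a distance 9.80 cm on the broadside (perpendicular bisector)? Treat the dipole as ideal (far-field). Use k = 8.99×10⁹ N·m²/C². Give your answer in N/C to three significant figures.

Dipole moment p = qd = (1.30×10⁻⁶ C)(0.00130 m) = 1.69×10⁻⁹ C·m.
On the perpendicular bisector E = kp/r³ (half the axial value at the same distance).
E = (8.99×10⁹)(1.69×10⁻⁹) / (0.0980)³ = 1.614×10⁴ N/C.

E ≈ 1.61×10⁴ N/C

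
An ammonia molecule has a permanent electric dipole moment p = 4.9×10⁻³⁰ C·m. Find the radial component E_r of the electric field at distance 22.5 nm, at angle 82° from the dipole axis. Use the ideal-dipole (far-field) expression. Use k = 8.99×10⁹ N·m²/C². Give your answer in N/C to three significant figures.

E_r ≈ 1080 N/C

For a dipole, E_r = (2kp cosθ)/r³.
kp/r³ = (8.99×10⁹)(4.90×10⁻³⁰)/(2.25×10⁻⁸)³ = 3867 N/C.
E_r = 2·3867·cos82° = 1076 N/C.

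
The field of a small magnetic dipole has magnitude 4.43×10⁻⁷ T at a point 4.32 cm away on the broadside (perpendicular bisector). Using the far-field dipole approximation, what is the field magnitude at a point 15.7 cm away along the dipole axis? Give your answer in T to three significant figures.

B ≈ 1.85×10⁻⁸ T

Dipole fields scale as 1/r³ in the far field.
The axial field is twice the equatorial field at the same r, so the geometry factor is 2/1.
B₂ = B₁ · (2/1) · (r₁/r₂)³ = 4.43×10⁻⁷ · 2 · (4.32/15.7)³.
(r₁/r₂)³ = (0.2752)³ = 0.02083.
B₂ ≈ 1.846×10⁻⁸ T.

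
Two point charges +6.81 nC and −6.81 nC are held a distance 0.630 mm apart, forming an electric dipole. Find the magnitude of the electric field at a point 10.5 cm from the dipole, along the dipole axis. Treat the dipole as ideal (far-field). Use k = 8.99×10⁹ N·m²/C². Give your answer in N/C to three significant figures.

Dipole moment p = qd = (6.81×10⁻⁹ C)(6.30×10⁻⁴ m) = 4.29×10⁻¹² C·m.
On the dipole axis E = 2kp/r³.
E = 2·(8.99×10⁹)(4.29×10⁻¹²) / (0.105)³ = 66.63 N/C.

E ≈ 66.6 N/C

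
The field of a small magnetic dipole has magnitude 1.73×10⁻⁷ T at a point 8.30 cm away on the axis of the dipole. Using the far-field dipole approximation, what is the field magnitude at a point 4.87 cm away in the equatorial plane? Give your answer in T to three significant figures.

B ≈ 4.28×10⁻⁷ T

Dipole fields scale as 1/r³ in the far field.
The axial field is twice the equatorial field at the same r, so the geometry factor is 1/2.
B₂ = B₁ · (1/2) · (r₁/r₂)³ = 1.73×10⁻⁷ · 0.5 · (8.30/4.87)³.
(r₁/r₂)³ = (1.704)³ = 4.95.
B₂ ≈ 4.282×10⁻⁷ T.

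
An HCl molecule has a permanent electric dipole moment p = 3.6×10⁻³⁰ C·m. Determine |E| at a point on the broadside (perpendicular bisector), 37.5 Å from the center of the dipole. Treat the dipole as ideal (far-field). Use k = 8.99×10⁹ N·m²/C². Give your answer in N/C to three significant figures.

On the perpendicular bisector E = kp/r³ (half the axial value at the same distance).
E = (8.99×10⁹)(3.60×10⁻³⁰) / (3.75×10⁻⁹)³ = 6.137×10⁵ N/C.

E ≈ 6.14×10⁵ N/C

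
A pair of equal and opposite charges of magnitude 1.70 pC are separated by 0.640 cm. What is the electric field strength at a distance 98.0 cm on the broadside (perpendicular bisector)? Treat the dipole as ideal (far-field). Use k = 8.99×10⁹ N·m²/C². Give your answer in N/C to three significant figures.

Dipole moment p = qd = (1.70×10⁻¹² C)(0.00640 m) = 1.088×10⁻¹⁴ C·m.
In the equatorial plane E = kp/r³.
E = (8.99×10⁹)(1.088×10⁻¹⁴) / (0.980)³ = 1.039×10⁻⁴ N/C.

E ≈ 1.04×10⁻⁴ N/C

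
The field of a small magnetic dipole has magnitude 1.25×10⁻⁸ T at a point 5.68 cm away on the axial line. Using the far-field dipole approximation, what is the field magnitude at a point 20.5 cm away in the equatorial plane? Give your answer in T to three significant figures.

Dipole fields scale as 1/r³ in the far field.
The axial field is twice the equatorial field at the same r, so the geometry factor is 1/2.
B₂ = B₁ · (1/2) · (r₁/r₂)³ = 1.25×10⁻⁸ · 0.5 · (5.68/20.5)³.
(r₁/r₂)³ = (0.2771)³ = 0.02127.
B₂ ≈ 1.329×10⁻¹⁰ T.

B ≈ 1.33×10⁻¹⁰ T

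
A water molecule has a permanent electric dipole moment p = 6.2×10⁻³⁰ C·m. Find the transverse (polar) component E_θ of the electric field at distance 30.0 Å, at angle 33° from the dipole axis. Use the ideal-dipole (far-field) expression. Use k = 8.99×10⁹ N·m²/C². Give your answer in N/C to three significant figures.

E_θ ≈ 1.12×10⁶ N/C

For a dipole, E_θ = (kp sinθ)/r³.
kp/r³ = (8.99×10⁹)(6.20×10⁻³⁰)/(3.00×10⁻⁹)³ = 2.064×10⁶ N/C.
E_θ = 2.064×10⁶·sin33° = 1.124×10⁶ N/C.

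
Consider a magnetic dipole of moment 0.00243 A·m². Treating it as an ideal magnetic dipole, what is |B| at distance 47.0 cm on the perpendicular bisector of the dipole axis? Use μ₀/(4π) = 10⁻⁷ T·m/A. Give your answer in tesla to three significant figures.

B ≈ 2.34×10⁻⁹ T

In the equatorial plane B = (μ₀/4π)·m/r³ (half the axial value).
B = (10⁻⁷)·(0.00243) / (0.470)³ = 2.341×10⁻⁹ T.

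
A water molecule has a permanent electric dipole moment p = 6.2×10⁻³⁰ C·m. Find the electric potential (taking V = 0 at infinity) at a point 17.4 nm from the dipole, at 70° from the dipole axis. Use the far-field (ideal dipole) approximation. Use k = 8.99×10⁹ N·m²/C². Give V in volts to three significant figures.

The dipole potential is V = kp cosθ / r².
V = (8.99×10⁹)(6.20×10⁻³⁰)·cos70° / (1.74×10⁻⁸)² = 6.297×10⁻⁵ V.

V ≈ 6.30×10⁻⁵ V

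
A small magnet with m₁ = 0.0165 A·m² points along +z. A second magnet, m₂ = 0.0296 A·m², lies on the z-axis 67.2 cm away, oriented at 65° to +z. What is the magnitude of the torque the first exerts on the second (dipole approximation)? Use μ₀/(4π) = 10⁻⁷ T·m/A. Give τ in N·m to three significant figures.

Dipole B is on the axis of dipole A, so B₁ there is axial: B₁ = (μ₀/4π)·2m₁/r³ along +z.
B₁ = 2(10⁻⁷)(0.0165)/(0.672)³ = 1.087×10⁻⁸ T.
τ = m₂ B₁ sinθ.
τ = (0.0296)(1.087×10⁻⁸)·sin65° = 2.917×10⁻¹⁰ N·m.

τ ≈ 2.92×10⁻¹⁰ N·m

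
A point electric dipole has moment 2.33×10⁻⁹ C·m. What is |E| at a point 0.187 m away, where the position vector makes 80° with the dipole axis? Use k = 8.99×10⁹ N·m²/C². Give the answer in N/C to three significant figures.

E ≈ 3340 N/C

At angle θ the dipole field magnitude is E = (kp/r³)·√(1 + 3cos²θ).
kp/r³ = (8.99×10⁹)(2.33×10⁻⁹) / (0.187)³ = 3203 N/C.
√(1 + 3cos²80°) = √(1 + 3·0.0302) = √1.0905 ≈ 1.0443.
E ≈ 3203 × 1.044 = 3345 N/C.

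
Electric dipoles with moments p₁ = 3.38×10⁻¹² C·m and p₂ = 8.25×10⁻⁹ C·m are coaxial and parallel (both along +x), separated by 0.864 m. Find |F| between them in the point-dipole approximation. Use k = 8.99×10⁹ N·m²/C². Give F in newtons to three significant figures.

F ≈ 2.70×10⁻⁹ N

On-axis field of dipole 1 at distance r: E = 2kp₁/r³. Force on dipole 2 is F = p₂·dE/dr (gradient along axis).
dE/dr = −6kp₁/r⁴, so |F| = 6kp₁p₂/r⁴ (attractive for aligned moments).
F = 6(8.99×10⁹)(3.38×10⁻¹²)(8.25×10⁻⁹)/(0.864)⁴ = 2.699×10⁻⁹ N.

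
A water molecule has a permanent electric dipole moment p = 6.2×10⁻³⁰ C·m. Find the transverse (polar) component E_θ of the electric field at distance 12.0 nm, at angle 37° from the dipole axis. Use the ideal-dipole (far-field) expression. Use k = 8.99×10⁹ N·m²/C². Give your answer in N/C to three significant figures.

For a dipole, E_θ = (kp sinθ)/r³.
kp/r³ = (8.99×10⁹)(6.20×10⁻³⁰)/(1.20×10⁻⁸)³ = 3.226×10⁴ N/C.
E_θ = 3.226×10⁴·sin37° = 1.941×10⁴ N/C.

E_θ ≈ 1.94×10⁴ N/C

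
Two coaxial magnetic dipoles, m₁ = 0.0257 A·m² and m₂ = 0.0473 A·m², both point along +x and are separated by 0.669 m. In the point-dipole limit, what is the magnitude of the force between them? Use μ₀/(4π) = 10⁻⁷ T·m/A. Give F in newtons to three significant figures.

On-axis B of dipole 1: B = (μ₀/4π)·2m₁/r³. Force on dipole 2: F = m₂·dB/dr.
dB/dr = −(μ₀/4π)·6m₁/r⁴, so |F| = (μ₀/4π)·6m₁m₂/r⁴.
F = 6(10⁻⁷)(0.0257)(0.0473)/(0.669)⁴ = 3.641×10⁻⁹ N.

F ≈ 3.64×10⁻⁹ N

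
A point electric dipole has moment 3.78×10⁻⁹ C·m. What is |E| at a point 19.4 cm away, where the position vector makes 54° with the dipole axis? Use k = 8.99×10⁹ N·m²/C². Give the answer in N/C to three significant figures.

At angle θ the dipole field magnitude is E = (kp/r³)·√(1 + 3cos²θ).
kp/r³ = (8.99×10⁹)(3.78×10⁻⁹) / (0.194)³ = 4654 N/C.
√(1 + 3cos²54°) = √(1 + 3·0.3455) = √2.0365 ≈ 1.4271.
E ≈ 4654 × 1.427 = 6642 N/C.

E ≈ 6640 N/C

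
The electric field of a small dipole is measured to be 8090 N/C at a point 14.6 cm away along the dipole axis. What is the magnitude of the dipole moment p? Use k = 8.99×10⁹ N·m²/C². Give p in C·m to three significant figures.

On axis E = 2kp/r³, so p = Er³/(2k).
p = (8090)·(0.146)³ / (2·8.99×10⁹) = 1.400×10⁻⁹ C·m.

p ≈ 1.40×10⁻⁹ C·m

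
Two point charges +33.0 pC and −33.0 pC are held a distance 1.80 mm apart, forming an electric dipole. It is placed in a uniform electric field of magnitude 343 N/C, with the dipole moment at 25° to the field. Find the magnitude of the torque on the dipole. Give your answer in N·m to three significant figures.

τ ≈ 8.61×10⁻¹² N·m

Dipole moment p = qd = (3.30×10⁻¹¹ C)(0.00180 m) = 5.94×10⁻¹⁴ C·m.
Torque on an electric dipole: τ = pE sinθ.
τ = (5.94×10⁻¹⁴)(343)·sin25° = 8.611×10⁻¹² N·m.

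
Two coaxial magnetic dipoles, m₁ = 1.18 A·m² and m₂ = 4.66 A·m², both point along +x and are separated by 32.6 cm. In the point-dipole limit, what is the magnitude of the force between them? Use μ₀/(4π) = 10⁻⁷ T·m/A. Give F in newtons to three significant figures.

F ≈ 2.92×10⁻⁴ N

On-axis B of dipole 1: B = (μ₀/4π)·2m₁/r³. Force on dipole 2: F = m₂·dB/dr.
dB/dr = −(μ₀/4π)·6m₁/r⁴, so |F| = (μ₀/4π)·6m₁m₂/r⁴.
F = 6(10⁻⁷)(1.18)(4.66)/(0.326)⁴ = 2.921×10⁻⁴ N.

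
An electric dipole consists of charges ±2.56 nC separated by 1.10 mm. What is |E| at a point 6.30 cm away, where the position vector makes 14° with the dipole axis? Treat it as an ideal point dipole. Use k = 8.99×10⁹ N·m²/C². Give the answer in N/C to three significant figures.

Dipole moment p = qd = (2.56×10⁻⁹ C)(0.00110 m) = 2.816×10⁻¹² C·m.
At angle θ the dipole field magnitude is E = (kp/r³)·√(1 + 3cos²θ).
kp/r³ = (8.99×10⁹)(2.816×10⁻¹²) / (0.0630)³ = 101.2 N/C.
√(1 + 3cos²14°) = √(1 + 3·0.9415) = √3.8244 ≈ 1.9556.
E ≈ 101.2 × 1.956 = 198.0 N/C.

E ≈ 198 N/C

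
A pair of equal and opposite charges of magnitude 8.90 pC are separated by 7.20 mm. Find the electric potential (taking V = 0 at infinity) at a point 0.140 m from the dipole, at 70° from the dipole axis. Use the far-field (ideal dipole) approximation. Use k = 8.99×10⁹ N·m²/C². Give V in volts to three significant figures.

Dipole moment p = qd = (8.90×10⁻¹² C)(0.00720 m) = 6.408×10⁻¹⁴ C·m.
The dipole potential is V = kp cosθ / r².
V = (8.99×10⁹)(6.408×10⁻¹⁴)·cos70° / (0.140)² = 0.01005 V.

V ≈ 0.0101 V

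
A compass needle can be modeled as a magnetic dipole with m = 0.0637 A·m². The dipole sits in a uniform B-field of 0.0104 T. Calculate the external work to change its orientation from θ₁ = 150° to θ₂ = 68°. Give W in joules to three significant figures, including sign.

W ≈ -8.22×10⁻⁴ J

W_ext = ΔU = −mB cosθ₂ + mB cosθ₁ = mB(cosθ₁ − cosθ₂).
W = (0.0637)(0.0104)·(cos150° − cos68°) = (6.625×10⁻⁴)·(-1.2406) = -8.219×10⁻⁴ J.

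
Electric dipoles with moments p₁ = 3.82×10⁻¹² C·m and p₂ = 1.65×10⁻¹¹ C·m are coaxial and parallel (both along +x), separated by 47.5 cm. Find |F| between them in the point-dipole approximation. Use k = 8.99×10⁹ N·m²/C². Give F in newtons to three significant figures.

F ≈ 6.68×10⁻¹¹ N

On-axis field of dipole 1 at distance r: E = 2kp₁/r³. Force on dipole 2 is F = p₂·dE/dr (gradient along axis).
dE/dr = −6kp₁/r⁴, so |F| = 6kp₁p₂/r⁴ (attractive for aligned moments).
F = 6(8.99×10⁹)(3.82×10⁻¹²)(1.65×10⁻¹¹)/(0.475)⁴ = 6.679×10⁻¹¹ N.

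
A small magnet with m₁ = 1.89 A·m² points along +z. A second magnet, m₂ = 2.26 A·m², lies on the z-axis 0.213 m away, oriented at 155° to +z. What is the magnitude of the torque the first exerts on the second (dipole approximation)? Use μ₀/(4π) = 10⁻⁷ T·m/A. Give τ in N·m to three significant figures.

Dipole B is on the axis of dipole A, so B₁ there is axial: B₁ = (μ₀/4π)·2m₁/r³ along +z.
B₁ = 2(10⁻⁷)(1.89)/(0.213)³ = 3.912×10⁻⁵ T.
τ = m₂ B₁ sinθ.
τ = (2.26)(3.912×10⁻⁵)·sin155° = 3.736×10⁻⁵ N·m.

τ ≈ 3.74×10⁻⁵ N·m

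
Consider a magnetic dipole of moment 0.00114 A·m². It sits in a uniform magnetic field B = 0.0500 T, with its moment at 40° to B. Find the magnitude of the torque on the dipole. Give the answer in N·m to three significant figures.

Torque on a magnetic dipole: τ = mB sinθ.
τ = (0.00114)(0.0500)·sin40° = 3.664×10⁻⁵ N·m.

τ ≈ 3.66×10⁻⁵ N·m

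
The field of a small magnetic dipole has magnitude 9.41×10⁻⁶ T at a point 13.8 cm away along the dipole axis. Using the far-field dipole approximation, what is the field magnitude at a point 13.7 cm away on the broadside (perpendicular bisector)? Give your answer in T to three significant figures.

B ≈ 4.81×10⁻⁶ T

Dipole fields scale as 1/r³ in the far field.
The axial field is twice the equatorial field at the same r, so the geometry factor is 1/2.
B₂ = B₁ · (1/2) · (r₁/r₂)³ = 9.41×10⁻⁶ · 0.5 · (13.8/13.7)³.
(r₁/r₂)³ = (1.007)³ = 1.022.
B₂ ≈ 4.809×10⁻⁶ T.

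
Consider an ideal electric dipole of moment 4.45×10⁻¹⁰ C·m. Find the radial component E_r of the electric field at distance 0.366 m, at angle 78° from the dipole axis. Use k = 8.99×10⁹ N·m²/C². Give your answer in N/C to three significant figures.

E_r ≈ 33.9 N/C

For a dipole, E_r = (2kp cosθ)/r³.
kp/r³ = (8.99×10⁹)(4.45×10⁻¹⁰)/(0.366)³ = 81.60 N/C.
E_r = 2·81.60·cos78° = 33.93 N/C.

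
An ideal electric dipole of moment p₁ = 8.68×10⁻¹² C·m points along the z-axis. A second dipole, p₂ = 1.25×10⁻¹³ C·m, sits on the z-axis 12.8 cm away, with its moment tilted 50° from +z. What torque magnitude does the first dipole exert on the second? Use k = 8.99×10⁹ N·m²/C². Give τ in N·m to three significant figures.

τ ≈ 7.13×10⁻¹² N·m

The second dipole sits on the axis of the first, so the field there is axial: E₁ = 2kp₁/r³ along +z.
E₁ = 2(8.99×10⁹)(8.68×10⁻¹²)/(0.128)³ = 74.42 N/C.
Torque on the second dipole: τ = p₂ E₁ sinθ.
τ = (1.25×10⁻¹³)(74.42)·sin50° = 7.126×10⁻¹² N·m.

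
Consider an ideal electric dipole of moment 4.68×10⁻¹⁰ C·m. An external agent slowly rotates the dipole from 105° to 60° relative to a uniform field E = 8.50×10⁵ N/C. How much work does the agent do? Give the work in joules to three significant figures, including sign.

W_ext = ΔU = U(θ₂) − U(θ₁) = −pE cosθ₂ − (−pE cosθ₁) = pE(cosθ₁ − cosθ₂).
W = (4.68×10⁻¹⁰)(8.50×10⁵)·(cos105° − cos60°) = (3.978×10⁻⁴)·(-0.7588) = -3.019×10⁻⁴ J.

W ≈ -3.02×10⁻⁴ J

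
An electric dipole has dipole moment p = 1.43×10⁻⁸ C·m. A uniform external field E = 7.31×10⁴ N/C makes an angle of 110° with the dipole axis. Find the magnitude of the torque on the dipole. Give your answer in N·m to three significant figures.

τ ≈ 9.82×10⁻⁴ N·m

Torque on an electric dipole: τ = pE sinθ.
τ = (1.43×10⁻⁸)(7.31×10⁴)·sin110° = 9.823×10⁻⁴ N·m.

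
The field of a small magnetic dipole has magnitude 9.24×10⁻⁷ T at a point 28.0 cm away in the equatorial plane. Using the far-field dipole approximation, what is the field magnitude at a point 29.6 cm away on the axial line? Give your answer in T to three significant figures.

B ≈ 1.56×10⁻⁶ T

Dipole fields scale as 1/r³ in the far field.
The axial field is twice the equatorial field at the same r, so the geometry factor is 2/1.
B₂ = B₁ · (2/1) · (r₁/r₂)³ = 9.24×10⁻⁷ · 2 · (28.0/29.6)³.
(r₁/r₂)³ = (0.9459)³ = 0.8464.
B₂ ≈ 1.564×10⁻⁶ T.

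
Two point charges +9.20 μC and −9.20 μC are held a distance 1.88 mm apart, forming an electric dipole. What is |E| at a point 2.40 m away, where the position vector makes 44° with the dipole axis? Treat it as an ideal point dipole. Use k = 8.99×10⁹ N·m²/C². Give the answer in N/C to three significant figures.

Dipole moment p = qd = (9.20×10⁻⁶ C)(0.00188 m) = 1.73×10⁻⁸ C·m.
At angle θ the dipole field magnitude is E = (kp/r³)·√(1 + 3cos²θ).
kp/r³ = (8.99×10⁹)(1.73×10⁻⁸) / (2.40)³ = 11.25 N/C.
√(1 + 3cos²44°) = √(1 + 3·0.5174) = √2.5523 ≈ 1.5976.
E ≈ 11.25 × 1.598 = 17.97 N/C.

E ≈ 18.0 N/C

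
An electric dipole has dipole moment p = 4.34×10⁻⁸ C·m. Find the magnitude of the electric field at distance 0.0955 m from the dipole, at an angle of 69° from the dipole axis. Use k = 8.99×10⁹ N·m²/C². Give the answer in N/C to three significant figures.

At angle θ the dipole field magnitude is E = (kp/r³)·√(1 + 3cos²θ).
kp/r³ = (8.99×10⁹)(4.34×10⁻⁸) / (0.0955)³ = 4.480×10⁵ N/C.
√(1 + 3cos²69°) = √(1 + 3·0.1284) = √1.3853 ≈ 1.1770.
E ≈ 4.480×10⁵ × 1.177 = 5.272×10⁵ N/C.

E ≈ 5.27×10⁵ N/C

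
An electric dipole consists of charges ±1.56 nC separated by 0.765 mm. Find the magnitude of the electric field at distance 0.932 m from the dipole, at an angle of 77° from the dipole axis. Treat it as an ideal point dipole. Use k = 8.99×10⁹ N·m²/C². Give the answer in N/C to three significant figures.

E ≈ 0.0142 N/C

Dipole moment p = qd = (1.56×10⁻⁹ C)(7.65×10⁻⁴ m) = 1.193×10⁻¹² C·m.
At angle θ the dipole field magnitude is E = (kp/r³)·√(1 + 3cos²θ).
kp/r³ = (8.99×10⁹)(1.193×10⁻¹²) / (0.932)³ = 0.01325 N/C.
√(1 + 3cos²77°) = √(1 + 3·0.0506) = √1.1518 ≈ 1.0732.
E ≈ 0.01325 × 1.073 = 0.01422 N/C.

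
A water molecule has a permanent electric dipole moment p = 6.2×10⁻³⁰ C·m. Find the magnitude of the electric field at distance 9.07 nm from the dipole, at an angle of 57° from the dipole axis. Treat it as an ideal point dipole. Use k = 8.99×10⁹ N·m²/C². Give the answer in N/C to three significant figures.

E ≈ 1.03×10⁵ N/C

At angle θ the dipole field magnitude is E = (kp/r³)·√(1 + 3cos²θ).
kp/r³ = (8.99×10⁹)(6.20×10⁻³⁰) / (9.07×10⁻⁹)³ = 7.470×10⁴ N/C.
√(1 + 3cos²57°) = √(1 + 3·0.2966) = √1.8899 ≈ 1.3747.
E ≈ 7.470×10⁴ × 1.375 = 1.027×10⁵ N/C.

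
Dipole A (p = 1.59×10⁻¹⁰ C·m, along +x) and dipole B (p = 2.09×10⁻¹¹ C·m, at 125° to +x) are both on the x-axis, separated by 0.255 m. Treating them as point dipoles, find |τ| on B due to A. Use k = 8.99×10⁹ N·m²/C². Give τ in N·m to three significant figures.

The second dipole sits on the axis of the first, so the field there is axial: E₁ = 2kp₁/r³ along +x.
E₁ = 2(8.99×10⁹)(1.59×10⁻¹⁰)/(0.255)³ = 172.4 N/C.
Torque on the second dipole: τ = p₂ E₁ sinθ.
τ = (2.09×10⁻¹¹)(172.4)·sin125° = 2.952×10⁻⁹ N·m.

τ ≈ 2.95×10⁻⁹ N·m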